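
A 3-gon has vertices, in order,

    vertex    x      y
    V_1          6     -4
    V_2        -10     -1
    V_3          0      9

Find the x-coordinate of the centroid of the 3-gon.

-4/3

Apply the shoelace (surveyor's) formula. First the cross-terms c_i = x_i·y_{i+1} − x_{i+1}·y_i:
  -46, -90, -54  ⇒  2A = -190, A = -95.
Then Σ (x_i + x_{i+1})·c_i = 760, so x̄ = 760 / (6·(-95)) = -4/3.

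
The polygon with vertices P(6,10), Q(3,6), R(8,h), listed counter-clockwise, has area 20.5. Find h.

The doubled signed area Σ (x_i y_{i+1} − x_{i+1} y_i) is linear in h.
With h=0 it equals 38; the coefficient of h is -3 (from the two edges through R).
So -3·h + 38 = 2·20.5 = 41 ⇒ h = -1.

-1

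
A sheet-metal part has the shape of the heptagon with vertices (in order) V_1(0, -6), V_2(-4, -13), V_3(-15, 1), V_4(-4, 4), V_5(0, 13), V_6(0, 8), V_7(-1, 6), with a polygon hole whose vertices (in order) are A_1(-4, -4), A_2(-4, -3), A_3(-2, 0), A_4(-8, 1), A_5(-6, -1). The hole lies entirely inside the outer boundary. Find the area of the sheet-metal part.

147.5

Outer boundary:
Cross-terms: -24, -199, -56, -52, 0, 8, 6  ⇒  Σ = -317
Area = |Σ|/2 = 158.5.
Hole:
Σ = (-4) + (-6) + (-2) + (14) + (20) = 22
Area = |Σ|/2 = 11.
Net area = 158.5 − 11 = 147.5.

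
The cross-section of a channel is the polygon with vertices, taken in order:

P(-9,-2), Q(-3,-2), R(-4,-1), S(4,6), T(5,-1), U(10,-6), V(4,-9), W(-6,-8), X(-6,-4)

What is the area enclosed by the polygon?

Σ = (12) + (-5) + (-20) + (-34) + (-20) + (-66) + (-86) + (-24) + (-24) = -267
Area = |Σ|/2 = 133.5.

133.5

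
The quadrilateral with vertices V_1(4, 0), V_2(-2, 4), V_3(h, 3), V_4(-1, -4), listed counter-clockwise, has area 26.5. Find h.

The doubled signed area Σ (x_i y_{i+1} − x_{i+1} y_i) is linear in h.
With h=0 it equals 29; the coefficient of h is -8 (from the two edges through V_3).
So -8·h + 29 = 2·26.5 = 53 ⇒ h = -3.

-3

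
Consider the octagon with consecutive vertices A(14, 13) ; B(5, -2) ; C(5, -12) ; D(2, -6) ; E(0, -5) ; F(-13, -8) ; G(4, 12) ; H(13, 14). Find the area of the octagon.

237.5

Cross-terms: -93, -50, -6, -10, -65, -124, -100, -27  ⇒  Σ = -475
Area = |Σ|/2 = 237.5.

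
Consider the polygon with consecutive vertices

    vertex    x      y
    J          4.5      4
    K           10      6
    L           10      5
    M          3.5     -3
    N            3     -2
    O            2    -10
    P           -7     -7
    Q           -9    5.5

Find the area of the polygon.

J→K: (4.5)(6) − (10)(4) = -13
K→L: (10)(5) − (10)(6) = -10
L→M: (10)(-3) − (3.5)(5) = -47.5
M→N: (3.5)(-2) − (3)(-3) = 2
N→O: (3)(-10) − (2)(-2) = -26
O→P: (2)(-7) − (-7)(-10) = -84
P→Q: (-7)(5.5) − (-9)(-7) = -101.5
Q→J: (-9)(4) − (4.5)(5.5) = -60.75
Σ = -340.75
Area = |Σ|/2 = 170.375.

170.375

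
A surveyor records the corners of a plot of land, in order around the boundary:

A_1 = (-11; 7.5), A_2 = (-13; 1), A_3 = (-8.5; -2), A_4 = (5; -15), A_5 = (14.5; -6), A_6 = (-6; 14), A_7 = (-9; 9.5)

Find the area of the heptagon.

Apply Gauss's area formula: 2A = Σ (x_i·y_{i+1} − x_{i+1}·y_i), indices taken mod 7.
A_1→A_2: (-11)(1) − (-13)(7.5) = 86.5
A_2→A_3: (-13)(-2) − (-8.5)(1) = 34.5
A_3→A_4: (-8.5)(-15) − (5)(-2) = 137.5
A_4→A_5: (5)(-6) − (14.5)(-15) = 187.5
A_5→A_6: (14.5)(14) − (-6)(-6) = 167
A_6→A_7: (-6)(9.5) − (-9)(14) = 69
A_7→A_1: (-9)(7.5) − (-11)(9.5) = 37
Σ = 719
Area = |Σ|/2 = 359.5.

359.5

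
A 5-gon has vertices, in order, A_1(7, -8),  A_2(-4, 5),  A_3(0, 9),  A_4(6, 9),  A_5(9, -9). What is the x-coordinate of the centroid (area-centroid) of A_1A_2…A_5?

260/77

Apply the shoelace (surveyor's) formula. First the cross-terms c_i = x_i·y_{i+1} − x_{i+1}·y_i:
  3, -36, -54, -135, -9  ⇒  2A = -231, A = -115.5.
Then Σ (x_i + x_{i+1})·c_i = -2340, so x̄ = -2340 / (6·(-115.5)) = 260/77.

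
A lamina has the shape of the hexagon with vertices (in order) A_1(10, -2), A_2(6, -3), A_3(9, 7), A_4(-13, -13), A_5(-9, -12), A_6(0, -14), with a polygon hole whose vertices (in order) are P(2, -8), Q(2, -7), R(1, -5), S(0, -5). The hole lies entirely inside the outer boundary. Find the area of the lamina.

163

Outer boundary:
Apply the shoelace formula: 2A = Σ (x_i·y_{i+1} − x_{i+1}·y_i), indices taken mod 6.
A_1→A_2: (10)(-3) − (6)(-2) = -18
A_2→A_3: (6)(7) − (9)(-3) = 69
A_3→A_4: (9)(-13) − (-13)(7) = -26
A_4→A_5: (-13)(-12) − (-9)(-13) = 39
A_5→A_6: (-9)(-14) − (0)(-12) = 126
A_6→A_1: (0)(-2) − (10)(-14) = 140
Σ = 330
Area = |Σ|/2 = 165.
Hole:
Apply the shoelace formula: 2A = Σ (x_i·y_{i+1} − x_{i+1}·y_i), indices taken mod 4.
Σ = (2) + (-3) + (-5) + (10) = 4
Area = |Σ|/2 = 2.
Net area = 165 − 2 = 163.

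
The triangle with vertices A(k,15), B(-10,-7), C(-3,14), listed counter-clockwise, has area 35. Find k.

-6

Write out the shoelace sum; only the two edges meeting at A involve k:
2·Area = [((-3)·15 − k·14) + (k·(-7) − (-10)·15)] + -161
       = -21·k + -56 = 70
⇒ k = -6.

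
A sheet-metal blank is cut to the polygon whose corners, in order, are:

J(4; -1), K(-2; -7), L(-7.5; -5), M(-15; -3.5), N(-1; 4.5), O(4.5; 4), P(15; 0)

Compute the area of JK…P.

145.75

Apply Gauss's area formula: 2A = Σ (x_i·y_{i+1} − x_{i+1}·y_i), indices taken mod 7.
J→K: (4)(-7) − (-2)(-1) = -30
K→L: (-2)(-5) − (-7.5)(-7) = -42.5
L→M: (-7.5)(-3.5) − (-15)(-5) = -48.75
M→N: (-15)(4.5) − (-1)(-3.5) = -71
N→O: (-1)(4) − (4.5)(4.5) = -24.25
O→P: (4.5)(0) − (15)(4) = -60
P→J: (15)(-1) − (4)(0) = -15
Σ = -291.5
Area = |Σ|/2 = 145.75.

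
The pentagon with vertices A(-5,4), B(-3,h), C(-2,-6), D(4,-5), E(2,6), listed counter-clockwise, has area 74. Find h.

Write out the shoelace sum; only the two edges meeting at B involve h:
2·Area = [((-5)·h − (-3)·4) + ((-3)·(-6) − (-2)·h)] + 106
       = -3·h + 136 = 148
⇒ h = -4.

-4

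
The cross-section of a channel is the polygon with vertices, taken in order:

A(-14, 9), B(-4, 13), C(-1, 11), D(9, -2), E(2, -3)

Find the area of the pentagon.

160.5

Apply the shoelace formula: 2A = Σ (x_i·y_{i+1} − x_{i+1}·y_i), indices taken mod 5.
A→B: (-14)(13) − (-4)(9) = -146
B→C: (-4)(11) − (-1)(13) = -31
C→D: (-1)(-2) − (9)(11) = -97
D→E: (9)(-3) − (2)(-2) = -23
E→A: (2)(9) − (-14)(-3) = -24
Σ = -321
Area = |Σ|/2 = 160.5.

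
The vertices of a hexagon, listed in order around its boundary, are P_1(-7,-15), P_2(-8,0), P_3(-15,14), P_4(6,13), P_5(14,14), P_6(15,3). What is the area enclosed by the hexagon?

490.5

Apply the shoelace formula: 2A = Σ (x_i·y_{i+1} − x_{i+1}·y_i), indices taken mod 6.
Σ = (-120) + (-112) + (-279) + (-98) + (-168) + (-204) = -981
Area = |Σ|/2 = 490.5.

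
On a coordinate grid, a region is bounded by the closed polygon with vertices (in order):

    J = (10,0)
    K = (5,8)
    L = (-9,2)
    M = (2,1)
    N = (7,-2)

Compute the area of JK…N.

79

J→K: (10)(8) − (5)(0) = 80
K→L: (5)(2) − (-9)(8) = 82
L→M: (-9)(1) − (2)(2) = -13
M→N: (2)(-2) − (7)(1) = -11
N→J: (7)(0) − (10)(-2) = 20
Σ = 158
Area = |Σ|/2 = 79.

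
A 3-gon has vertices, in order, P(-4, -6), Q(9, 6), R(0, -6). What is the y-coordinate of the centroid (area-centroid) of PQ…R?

-2

Apply the shoelace (surveyor's) formula. First the cross-terms c_i = x_i·y_{i+1} − x_{i+1}·y_i:
  30, -54, -24  ⇒  2A = -48, A = -24.
Then Σ (y_i + y_{i+1})·c_i = 288, so ȳ = 288 / (6·(-24)) = -2.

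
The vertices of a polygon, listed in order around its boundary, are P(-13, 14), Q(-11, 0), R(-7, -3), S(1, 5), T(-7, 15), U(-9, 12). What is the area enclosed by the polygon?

143

Σ = (154) + (33) + (-32) + (50) + (51) + (30) = 286
Area = |Σ|/2 = 143.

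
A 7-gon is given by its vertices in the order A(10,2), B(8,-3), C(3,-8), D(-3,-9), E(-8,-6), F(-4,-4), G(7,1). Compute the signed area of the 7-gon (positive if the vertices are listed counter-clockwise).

-85

A→B: (10)(-3) − (8)(2) = -46
B→C: (8)(-8) − (3)(-3) = -55
C→D: (3)(-9) − (-3)(-8) = -51
D→E: (-3)(-6) − (-8)(-9) = -54
E→F: (-8)(-4) − (-4)(-6) = 8
F→G: (-4)(1) − (7)(-4) = 24
G→A: (7)(2) − (10)(1) = 4
Σ = -170
Signed area = Σ/2 = -85 (negative ⇒ clockwise traversal).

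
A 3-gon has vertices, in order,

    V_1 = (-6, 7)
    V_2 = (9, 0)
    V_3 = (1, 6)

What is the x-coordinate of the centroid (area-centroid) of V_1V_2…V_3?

4/3

Apply the surveyor's formula. First the cross-terms c_i = x_i·y_{i+1} − x_{i+1}·y_i:
  -63, 54, 43  ⇒  2A = 34, A = 17.
Then Σ (x_i + x_{i+1})·c_i = 136, so x̄ = 136 / (6·17) = 4/3.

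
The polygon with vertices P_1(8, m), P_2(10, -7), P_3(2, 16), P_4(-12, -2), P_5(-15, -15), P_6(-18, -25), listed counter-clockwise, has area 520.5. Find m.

-10

Write out the shoelace sum; only the two edges meeting at P_1 involve m:
2·Area = [((-18)·m − 8·(-25)) + (8·(-7) − 10·m)] + 617
       = -28·m + 761 = 1041
⇒ m = -10.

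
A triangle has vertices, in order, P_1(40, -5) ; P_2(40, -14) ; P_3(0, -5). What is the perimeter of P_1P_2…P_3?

90

|P_1P_2| = √((0)² + (-9)²) = √81 = 9
|P_2P_3| = √((-40)² + (9)²) = √1681 = 41
|P_3P_1| = √((40)² + (0)²) = √1600 = 40
Perimeter = 9 + 41 + 40 = 90.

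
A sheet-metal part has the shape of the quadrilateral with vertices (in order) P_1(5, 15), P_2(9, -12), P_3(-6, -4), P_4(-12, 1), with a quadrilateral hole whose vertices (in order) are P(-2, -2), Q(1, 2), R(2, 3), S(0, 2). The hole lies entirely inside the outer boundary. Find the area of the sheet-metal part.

268.5

Outer boundary:
Apply Gauss's area formula: 2A = Σ (x_i·y_{i+1} − x_{i+1}·y_i), indices taken mod 4.
Σ = (-195) + (-108) + (-54) + (-185) = -542
Area = |Σ|/2 = 271.
Hole:
Apply the shoelace formula: 2A = Σ (x_i·y_{i+1} − x_{i+1}·y_i), indices taken mod 4.
Σ = (-2) + (-1) + (4) + (4) = 5
Area = |Σ|/2 = 2.5.
Net area = 271 − 2.5 = 268.5.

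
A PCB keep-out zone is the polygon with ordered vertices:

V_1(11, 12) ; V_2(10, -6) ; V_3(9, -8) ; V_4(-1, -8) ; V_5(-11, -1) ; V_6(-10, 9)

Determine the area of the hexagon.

353.5

Σ = (-186) + (-26) + (-80) + (-87) + (-109) + (-219) = -707
Area = |Σ|/2 = 353.5.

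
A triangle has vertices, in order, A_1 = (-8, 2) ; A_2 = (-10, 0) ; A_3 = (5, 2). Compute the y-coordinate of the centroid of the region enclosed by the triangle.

Apply the shoelace (surveyor's) formula. First the cross-terms c_i = x_i·y_{i+1} − x_{i+1}·y_i:
  20, -20, 26  ⇒  2A = 26, A = 13.
Then Σ (y_i + y_{i+1})·c_i = 104, so ȳ = 104 / (6·13) = 4/3.

4/3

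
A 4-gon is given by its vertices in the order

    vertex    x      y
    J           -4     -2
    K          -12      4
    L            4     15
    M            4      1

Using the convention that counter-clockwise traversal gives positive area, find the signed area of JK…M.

Apply the shoelace formula: 2A = Σ (x_i·y_{i+1} − x_{i+1}·y_i), indices taken mod 4.
J→K: (-4)(4) − (-12)(-2) = -40
K→L: (-12)(15) − (4)(4) = -196
L→M: (4)(1) − (4)(15) = -56
M→J: (4)(-2) − (-4)(1) = -4
Σ = -296
Signed area = Σ/2 = -148 (negative ⇒ clockwise traversal).

-148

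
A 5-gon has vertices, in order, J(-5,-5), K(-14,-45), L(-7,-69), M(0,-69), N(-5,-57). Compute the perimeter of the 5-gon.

|JK| = √((-9)² + (-40)²) = √1681 = 41
|KL| = √((7)² + (-24)²) = √625 = 25
|LM| = √((7)² + (0)²) = √49 = 7
|MN| = √((-5)² + (12)²) = √169 = 13
|NJ| = √((0)² + (52)²) = √2704 = 52
Perimeter = 41 + 25 + 7 + 13 + 52 = 138.

138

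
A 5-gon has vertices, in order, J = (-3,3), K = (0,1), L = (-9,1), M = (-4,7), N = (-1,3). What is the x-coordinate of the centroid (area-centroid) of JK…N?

-58/13

Apply the shoelace formula. First the cross-terms c_i = x_i·y_{i+1} − x_{i+1}·y_i:
  -3, 9, -59, -5, 6  ⇒  2A = -52, A = -26.
Then Σ (x_i + x_{i+1})·c_i = 696, so x̄ = 696 / (6·(-26)) = -58/13.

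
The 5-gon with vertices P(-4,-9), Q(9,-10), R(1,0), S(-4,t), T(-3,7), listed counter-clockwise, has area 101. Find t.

11

The doubled signed area Σ (x_i y_{i+1} − x_{i+1} y_i) is linear in t.
With t=0 it equals 158; the coefficient of t is 4 (from the two edges through S).
So 4·t + 158 = 2·101 = 202 ⇒ t = 11.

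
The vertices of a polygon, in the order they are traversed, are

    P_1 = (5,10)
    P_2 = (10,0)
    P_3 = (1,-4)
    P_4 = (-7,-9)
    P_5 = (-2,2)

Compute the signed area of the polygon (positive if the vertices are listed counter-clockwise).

-119.5

Apply the shoelace (surveyor's) formula: 2A = Σ (x_i·y_{i+1} − x_{i+1}·y_i), indices taken mod 5.
P_1→P_2: (5)(0) − (10)(10) = -100
P_2→P_3: (10)(-4) − (1)(0) = -40
P_3→P_4: (1)(-9) − (-7)(-4) = -37
P_4→P_5: (-7)(2) − (-2)(-9) = -32
P_5→P_1: (-2)(10) − (5)(2) = -30
Σ = -239
Signed area = Σ/2 = -119.5 (negative ⇒ clockwise traversal).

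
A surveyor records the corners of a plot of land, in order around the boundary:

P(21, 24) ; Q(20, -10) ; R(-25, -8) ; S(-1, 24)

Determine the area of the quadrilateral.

Σ = (-690) + (-410) + (-608) + (-528) = -2236
Area = |Σ|/2 = 1118.

1118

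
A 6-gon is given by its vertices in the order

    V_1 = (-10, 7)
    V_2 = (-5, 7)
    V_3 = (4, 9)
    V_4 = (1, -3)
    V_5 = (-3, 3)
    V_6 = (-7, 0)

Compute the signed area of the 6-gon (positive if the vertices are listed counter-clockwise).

-81.5

Σ = (-35) + (-73) + (-21) + (-6) + (21) + (-49) = -163
Signed area = Σ/2 = -81.5 (negative ⇒ clockwise traversal).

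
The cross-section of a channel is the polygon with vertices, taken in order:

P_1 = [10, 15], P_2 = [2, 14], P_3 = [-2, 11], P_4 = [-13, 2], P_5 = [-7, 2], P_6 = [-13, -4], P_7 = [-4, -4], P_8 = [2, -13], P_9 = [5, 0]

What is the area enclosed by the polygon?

288.5

Apply Gauss's area formula: 2A = Σ (x_i·y_{i+1} − x_{i+1}·y_i), indices taken mod 9.
Σ = (110) + (50) + (139) + (-12) + (54) + (36) + (60) + (65) + (75) = 577
Area = |Σ|/2 = 288.5.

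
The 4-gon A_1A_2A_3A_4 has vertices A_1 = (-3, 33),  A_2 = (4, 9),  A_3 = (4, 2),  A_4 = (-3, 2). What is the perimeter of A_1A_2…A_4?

|A_1A_2| = √((7)² + (-24)²) = √625 = 25
|A_2A_3| = √((0)² + (-7)²) = √49 = 7
|A_3A_4| = √((-7)² + (0)²) = √49 = 7
|A_4A_1| = √((0)² + (31)²) = √961 = 31
Perimeter = 25 + 7 + 7 + 31 = 70.

70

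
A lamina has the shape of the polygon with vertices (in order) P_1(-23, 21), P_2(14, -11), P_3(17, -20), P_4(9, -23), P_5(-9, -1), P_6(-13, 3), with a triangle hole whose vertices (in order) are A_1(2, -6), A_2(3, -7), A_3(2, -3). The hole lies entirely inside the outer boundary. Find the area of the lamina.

401

Outer boundary:
Σ = (-41) + (-93) + (-211) + (-216) + (-40) + (-204) = -805
Area = |Σ|/2 = 402.5.
Hole:
A_1→A_2: (2)(-7) − (3)(-6) = 4
A_2→A_3: (3)(-3) − (2)(-7) = 5
A_3→A_1: (2)(-6) − (2)(-3) = -6
Σ = 3
Area = |Σ|/2 = 1.5.
Net area = 402.5 − 1.5 = 401.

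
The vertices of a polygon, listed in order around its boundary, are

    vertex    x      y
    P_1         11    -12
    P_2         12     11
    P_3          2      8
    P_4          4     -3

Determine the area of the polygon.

Apply Gauss's area formula: 2A = Σ (x_i·y_{i+1} − x_{i+1}·y_i), indices taken mod 4.
Cross-terms: 265, 74, -38, -15  ⇒  Σ = 286
Area = |Σ|/2 = 143.

143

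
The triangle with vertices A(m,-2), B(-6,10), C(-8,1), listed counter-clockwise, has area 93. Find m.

12

The doubled signed area Σ (x_i y_{i+1} − x_{i+1} y_i) is linear in m.
With m=0 it equals 78; the coefficient of m is 9 (from the two edges through A).
So 9·m + 78 = 2·93 = 186 ⇒ m = 12.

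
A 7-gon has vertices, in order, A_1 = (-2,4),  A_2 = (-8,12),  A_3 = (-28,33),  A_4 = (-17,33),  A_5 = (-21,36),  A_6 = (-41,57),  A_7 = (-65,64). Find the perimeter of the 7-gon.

196

|A_1A_2| = √((-6)² + (8)²) = √100 = 10
|A_2A_3| = √((-20)² + (21)²) = √841 = 29
|A_3A_4| = √((11)² + (0)²) = √121 = 11
|A_4A_5| = √((-4)² + (3)²) = √25 = 5
|A_5A_6| = √((-20)² + (21)²) = √841 = 29
|A_6A_7| = √((-24)² + (7)²) = √625 = 25
|A_7A_1| = √((63)² + (-60)²) = √7569 = 87
Perimeter = 10 + 29 + 11 + 5 + 29 + 25 + 87 = 196.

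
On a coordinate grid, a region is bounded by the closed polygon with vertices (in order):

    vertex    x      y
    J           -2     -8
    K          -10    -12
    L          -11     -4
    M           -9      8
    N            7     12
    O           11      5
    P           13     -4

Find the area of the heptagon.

Apply Gauss's area formula: 2A = Σ (x_i·y_{i+1} − x_{i+1}·y_i), indices taken mod 7.
Σ = (-56) + (-92) + (-124) + (-164) + (-97) + (-109) + (-112) = -754
Area = |Σ|/2 = 377.

377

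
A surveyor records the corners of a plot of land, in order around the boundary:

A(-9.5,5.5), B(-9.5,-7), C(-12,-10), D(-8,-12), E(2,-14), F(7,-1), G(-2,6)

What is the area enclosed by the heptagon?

Cross-terms: 118.75, 11, 64, 136, 96, 40, 46  ⇒  Σ = 511.75
Area = |Σ|/2 = 255.875.

255.875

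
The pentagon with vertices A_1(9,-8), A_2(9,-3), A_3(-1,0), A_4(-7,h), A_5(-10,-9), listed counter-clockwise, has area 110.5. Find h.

Write out the shoelace sum; only the two edges meeting at A_4 involve h:
2·Area = [((-1)·h − (-7)·0) + ((-7)·(-9) − (-10)·h)] + 203
       = 9·h + 266 = 221
⇒ h = -5.

-5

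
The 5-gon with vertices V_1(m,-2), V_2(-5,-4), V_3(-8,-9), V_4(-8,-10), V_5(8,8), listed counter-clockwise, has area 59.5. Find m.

Write out the shoelace sum; only the two edges meeting at V_1 involve m:
2·Area = [(8·(-2) − m·8) + (m·(-4) − (-5)·(-2))] + 37
       = -12·m + 11 = 119
⇒ m = -9.

-9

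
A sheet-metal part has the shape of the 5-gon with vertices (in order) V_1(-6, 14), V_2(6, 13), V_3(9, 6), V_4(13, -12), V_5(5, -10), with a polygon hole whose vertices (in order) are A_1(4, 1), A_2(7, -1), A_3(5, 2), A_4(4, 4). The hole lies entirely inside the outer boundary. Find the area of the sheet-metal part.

Outer boundary:
Apply the shoelace (surveyor's) formula: 2A = Σ (x_i·y_{i+1} − x_{i+1}·y_i), indices taken mod 5.
Σ = (-162) + (-81) + (-186) + (-70) + (10) = -489
Area = |Σ|/2 = 244.5.
Hole:
Apply the shoelace formula: 2A = Σ (x_i·y_{i+1} − x_{i+1}·y_i), indices taken mod 4.
A_1→A_2: (4)(-1) − (7)(1) = -11
A_2→A_3: (7)(2) − (5)(-1) = 19
A_3→A_4: (5)(4) − (4)(2) = 12
A_4→A_1: (4)(1) − (4)(4) = -12
Σ = 8
Area = |Σ|/2 = 4.
Net area = 244.5 − 4 = 240.5.

240.5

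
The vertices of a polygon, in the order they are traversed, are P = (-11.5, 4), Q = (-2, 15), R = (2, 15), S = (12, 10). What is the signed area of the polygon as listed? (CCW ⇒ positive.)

-110.75

Apply the shoelace (surveyor's) formula: 2A = Σ (x_i·y_{i+1} − x_{i+1}·y_i), indices taken mod 4.
Cross-terms: -164.5, -60, -160, 163  ⇒  Σ = -221.5
Signed area = Σ/2 = -110.75 (negative ⇒ clockwise traversal).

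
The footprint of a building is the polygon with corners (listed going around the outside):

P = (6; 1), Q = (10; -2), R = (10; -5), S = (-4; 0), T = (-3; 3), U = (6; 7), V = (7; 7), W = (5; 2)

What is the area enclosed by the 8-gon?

Apply the surveyor's formula: 2A = Σ (x_i·y_{i+1} − x_{i+1}·y_i), indices taken mod 8.
P→Q: (6)(-2) − (10)(1) = -22
Q→R: (10)(-5) − (10)(-2) = -30
R→S: (10)(0) − (-4)(-5) = -20
S→T: (-4)(3) − (-3)(0) = -12
T→U: (-3)(7) − (6)(3) = -39
U→V: (6)(7) − (7)(7) = -7
V→W: (7)(2) − (5)(7) = -21
W→P: (5)(1) − (6)(2) = -7
Σ = -158
Area = |Σ|/2 = 79.

79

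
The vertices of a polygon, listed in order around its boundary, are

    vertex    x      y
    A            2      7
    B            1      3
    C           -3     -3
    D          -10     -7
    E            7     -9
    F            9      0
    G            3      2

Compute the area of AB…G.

125.5

Apply the surveyor's formula: 2A = Σ (x_i·y_{i+1} − x_{i+1}·y_i), indices taken mod 7.
Σ = (-1) + (6) + (-9) + (139) + (81) + (18) + (17) = 251
Area = |Σ|/2 = 125.5.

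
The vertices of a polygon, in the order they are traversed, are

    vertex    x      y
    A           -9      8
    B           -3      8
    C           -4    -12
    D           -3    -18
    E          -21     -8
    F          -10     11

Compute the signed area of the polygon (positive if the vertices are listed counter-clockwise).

-295

Cross-terms: -48, 68, 36, -354, -311, 19  ⇒  Σ = -590
Signed area = Σ/2 = -295 (negative ⇒ clockwise traversal).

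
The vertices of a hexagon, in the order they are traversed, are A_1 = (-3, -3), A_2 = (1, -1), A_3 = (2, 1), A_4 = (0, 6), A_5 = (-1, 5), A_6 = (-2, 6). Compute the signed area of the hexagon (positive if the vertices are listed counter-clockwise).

27.5

Apply the shoelace formula: 2A = Σ (x_i·y_{i+1} − x_{i+1}·y_i), indices taken mod 6.
Σ = (6) + (3) + (12) + (6) + (4) + (24) = 55
Signed area = Σ/2 = 27.5 (positive ⇒ counter-clockwise traversal).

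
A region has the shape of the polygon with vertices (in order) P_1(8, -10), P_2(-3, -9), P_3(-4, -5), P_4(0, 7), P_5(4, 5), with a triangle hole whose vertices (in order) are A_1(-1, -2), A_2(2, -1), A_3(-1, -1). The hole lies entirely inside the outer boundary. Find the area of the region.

Outer boundary:
Σ = (-102) + (-21) + (-28) + (-28) + (-80) = -259
Area = |Σ|/2 = 129.5.
Hole:
Apply the surveyor's formula: 2A = Σ (x_i·y_{i+1} − x_{i+1}·y_i), indices taken mod 3.
Σ = (5) + (-3) + (1) = 3
Area = |Σ|/2 = 1.5.
Net area = 129.5 − 1.5 = 128.

128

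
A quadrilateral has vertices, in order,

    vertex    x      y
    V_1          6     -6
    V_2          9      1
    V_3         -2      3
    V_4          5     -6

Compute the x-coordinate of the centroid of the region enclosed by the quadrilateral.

Apply the surveyor's formula. First the cross-terms c_i = x_i·y_{i+1} − x_{i+1}·y_i:
  60, 29, -3, 6  ⇒  2A = 92, A = 46.
Then Σ (x_i + x_{i+1})·c_i = 1160, so x̄ = 1160 / (6·46) = 290/69.

290/69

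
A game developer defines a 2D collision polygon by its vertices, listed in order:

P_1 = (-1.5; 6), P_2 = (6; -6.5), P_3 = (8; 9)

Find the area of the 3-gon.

Cross-terms: -26.25, 106, 61.5  ⇒  Σ = 141.25
Area = |Σ|/2 = 70.625.

70.625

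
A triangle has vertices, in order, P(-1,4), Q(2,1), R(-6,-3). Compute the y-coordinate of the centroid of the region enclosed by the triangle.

Apply Gauss's area formula. First the cross-terms c_i = x_i·y_{i+1} − x_{i+1}·y_i:
  -9, 0, -27  ⇒  2A = -36, A = -18.
Then Σ (y_i + y_{i+1})·c_i = -72, so ȳ = -72 / (6·(-18)) = 2/3.

2/3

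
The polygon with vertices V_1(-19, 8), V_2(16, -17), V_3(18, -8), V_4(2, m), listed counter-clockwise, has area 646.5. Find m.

24

The doubled signed area Σ (x_i y_{i+1} − x_{i+1} y_i) is linear in m.
With m=0 it equals 405; the coefficient of m is 37 (from the two edges through V_4).
So 37·m + 405 = 2·646.5 = 1293 ⇒ m = 24.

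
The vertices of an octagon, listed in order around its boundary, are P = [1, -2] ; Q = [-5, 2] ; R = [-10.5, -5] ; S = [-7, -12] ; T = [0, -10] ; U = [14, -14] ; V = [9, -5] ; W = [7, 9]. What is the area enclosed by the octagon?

244

Σ = (-8) + (46) + (91) + (70) + (140) + (56) + (116) + (-23) = 488
Area = |Σ|/2 = 244.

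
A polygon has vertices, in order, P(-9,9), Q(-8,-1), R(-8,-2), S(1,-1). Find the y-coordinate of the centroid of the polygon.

2

Apply the surveyor's formula. First the cross-terms c_i = x_i·y_{i+1} − x_{i+1}·y_i:
  81, 8, 10, 0  ⇒  2A = 99, A = 49.5.
Then Σ (y_i + y_{i+1})·c_i = 594, so ȳ = 594 / (6·49.5) = 2.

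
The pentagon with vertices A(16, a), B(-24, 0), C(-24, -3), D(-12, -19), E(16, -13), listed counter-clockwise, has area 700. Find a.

Write out the shoelace sum; only the two edges meeting at A involve a:
2·Area = [(16·a − 16·(-13)) + (16·0 − (-24)·a)] + 952
       = 40·a + 1160 = 1400
⇒ a = 6.

6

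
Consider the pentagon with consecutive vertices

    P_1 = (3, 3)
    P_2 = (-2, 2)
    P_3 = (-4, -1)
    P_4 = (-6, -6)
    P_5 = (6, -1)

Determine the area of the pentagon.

P_1→P_2: (3)(2) − (-2)(3) = 12
P_2→P_3: (-2)(-1) − (-4)(2) = 10
P_3→P_4: (-4)(-6) − (-6)(-1) = 18
P_4→P_5: (-6)(-1) − (6)(-6) = 42
P_5→P_1: (6)(3) − (3)(-1) = 21
Σ = 103
Area = |Σ|/2 = 51.5.

51.5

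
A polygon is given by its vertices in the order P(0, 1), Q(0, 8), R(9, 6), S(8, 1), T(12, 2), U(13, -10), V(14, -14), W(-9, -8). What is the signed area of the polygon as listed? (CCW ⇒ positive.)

-271

Σ = (0) + (-72) + (-39) + (4) + (-146) + (-42) + (-238) + (-9) = -542
Signed area = Σ/2 = -271 (negative ⇒ clockwise traversal).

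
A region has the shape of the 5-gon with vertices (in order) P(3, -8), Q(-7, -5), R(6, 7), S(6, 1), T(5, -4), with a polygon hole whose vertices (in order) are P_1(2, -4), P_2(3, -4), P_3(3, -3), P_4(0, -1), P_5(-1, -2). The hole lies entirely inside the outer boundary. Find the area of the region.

Outer boundary:
P→Q: (3)(-5) − (-7)(-8) = -71
Q→R: (-7)(7) − (6)(-5) = -19
R→S: (6)(1) − (6)(7) = -36
S→T: (6)(-4) − (5)(1) = -29
T→P: (5)(-8) − (3)(-4) = -28
Σ = -183
Area = |Σ|/2 = 91.5.
Hole:
Σ = (4) + (3) + (-3) + (-1) + (8) = 11
Area = |Σ|/2 = 5.5.
Net area = 91.5 − 5.5 = 86.

86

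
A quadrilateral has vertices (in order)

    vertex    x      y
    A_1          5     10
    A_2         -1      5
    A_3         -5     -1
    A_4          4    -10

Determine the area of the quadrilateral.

Σ = (35) + (26) + (54) + (90) = 205
Area = |Σ|/2 = 102.5.

102.5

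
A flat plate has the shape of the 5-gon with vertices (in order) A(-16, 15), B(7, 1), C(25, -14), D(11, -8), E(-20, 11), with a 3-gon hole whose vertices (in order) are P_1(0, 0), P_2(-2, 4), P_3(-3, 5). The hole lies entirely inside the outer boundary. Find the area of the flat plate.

Outer boundary:
Σ = (-121) + (-123) + (-46) + (-39) + (-124) = -453
Area = |Σ|/2 = 226.5.
Hole:
Σ = (0) + (2) + (0) = 2
Area = |Σ|/2 = 1.
Net area = 226.5 − 1 = 225.5.

225.5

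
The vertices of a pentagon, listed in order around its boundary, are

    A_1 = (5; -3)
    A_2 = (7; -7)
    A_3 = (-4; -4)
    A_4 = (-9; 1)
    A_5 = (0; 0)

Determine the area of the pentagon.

55

Apply the shoelace formula: 2A = Σ (x_i·y_{i+1} − x_{i+1}·y_i), indices taken mod 5.
Cross-terms: -14, -56, -40, 0, 0  ⇒  Σ = -110
Area = |Σ|/2 = 55.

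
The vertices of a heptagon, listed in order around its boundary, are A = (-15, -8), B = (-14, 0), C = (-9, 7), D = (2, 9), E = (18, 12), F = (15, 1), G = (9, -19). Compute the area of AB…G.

Apply the surveyor's formula: 2A = Σ (x_i·y_{i+1} − x_{i+1}·y_i), indices taken mod 7.
Cross-terms: -112, -98, -95, -138, -162, -294, -357  ⇒  Σ = -1256
Area = |Σ|/2 = 628.

628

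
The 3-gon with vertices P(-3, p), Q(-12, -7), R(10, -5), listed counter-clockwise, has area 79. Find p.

The doubled signed area Σ (x_i y_{i+1} − x_{i+1} y_i) is linear in p.
With p=0 it equals 136; the coefficient of p is 22 (from the two edges through P).
So 22·p + 136 = 2·79 = 158 ⇒ p = 1.

1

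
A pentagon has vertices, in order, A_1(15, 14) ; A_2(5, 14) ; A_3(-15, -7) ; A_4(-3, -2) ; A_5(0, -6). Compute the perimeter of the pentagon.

|A_1A_2| = √((-10)² + (0)²) = √100 = 10
|A_2A_3| = √((-20)² + (-21)²) = √841 = 29
|A_3A_4| = √((12)² + (5)²) = √169 = 13
|A_4A_5| = √((3)² + (-4)²) = √25 = 5
|A_5A_1| = √((15)² + (20)²) = √625 = 25
Perimeter = 10 + 29 + 13 + 5 + 25 = 82.

82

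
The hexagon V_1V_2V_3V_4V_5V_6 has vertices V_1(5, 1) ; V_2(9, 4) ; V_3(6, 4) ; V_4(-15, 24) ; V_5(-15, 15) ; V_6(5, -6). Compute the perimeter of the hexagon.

|V_1V_2| = √((4)² + (3)²) = √25 = 5
|V_2V_3| = √((-3)² + (0)²) = √9 = 3
|V_3V_4| = √((-21)² + (20)²) = √841 = 29
|V_4V_5| = √((0)² + (-9)²) = √81 = 9
|V_5V_6| = √((20)² + (-21)²) = √841 = 29
|V_6V_1| = √((0)² + (7)²) = √49 = 7
Perimeter = 5 + 3 + 29 + 9 + 29 + 7 = 82.

82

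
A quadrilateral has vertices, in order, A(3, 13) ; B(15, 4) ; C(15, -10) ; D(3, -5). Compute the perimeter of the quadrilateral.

60

|AB| = √((12)² + (-9)²) = √225 = 15
|BC| = √((0)² + (-14)²) = √196 = 14
|CD| = √((-12)² + (5)²) = √169 = 13
|DA| = √((0)² + (18)²) = √324 = 18
Perimeter = 15 + 14 + 13 + 18 = 60.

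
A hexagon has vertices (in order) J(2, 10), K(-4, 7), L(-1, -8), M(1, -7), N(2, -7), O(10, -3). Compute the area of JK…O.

142.5

Apply the surveyor's formula: 2A = Σ (x_i·y_{i+1} − x_{i+1}·y_i), indices taken mod 6.
Σ = (54) + (39) + (15) + (7) + (64) + (106) = 285
Area = |Σ|/2 = 142.5.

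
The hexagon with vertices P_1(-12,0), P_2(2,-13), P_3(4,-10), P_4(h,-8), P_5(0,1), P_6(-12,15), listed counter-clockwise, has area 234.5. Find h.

11

The doubled signed area Σ (x_i y_{i+1} − x_{i+1} y_i) is linear in h.
With h=0 it equals 348; the coefficient of h is 11 (from the two edges through P_4).
So 11·h + 348 = 2·234.5 = 469 ⇒ h = 11.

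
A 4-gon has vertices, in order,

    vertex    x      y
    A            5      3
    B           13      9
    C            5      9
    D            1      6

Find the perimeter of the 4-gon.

28

|AB| = √((8)² + (6)²) = √100 = 10
|BC| = √((-8)² + (0)²) = √64 = 8
|CD| = √((-4)² + (-3)²) = √25 = 5
|DA| = √((4)² + (-3)²) = √25 = 5
Perimeter = 10 + 8 + 5 + 5 = 28.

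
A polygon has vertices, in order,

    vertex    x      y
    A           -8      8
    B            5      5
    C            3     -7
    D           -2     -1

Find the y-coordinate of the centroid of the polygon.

36/19

Apply the surveyor's formula. First the cross-terms c_i = x_i·y_{i+1} − x_{i+1}·y_i:
  -80, -50, -17, -24  ⇒  2A = -171, A = -85.5.
Then Σ (y_i + y_{i+1})·c_i = -972, so ȳ = -972 / (6·(-85.5)) = 36/19.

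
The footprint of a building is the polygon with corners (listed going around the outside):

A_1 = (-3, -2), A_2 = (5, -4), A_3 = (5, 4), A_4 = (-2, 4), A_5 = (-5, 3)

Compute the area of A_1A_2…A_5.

61.5

Apply the shoelace formula: 2A = Σ (x_i·y_{i+1} − x_{i+1}·y_i), indices taken mod 5.
Σ = (22) + (40) + (28) + (14) + (19) = 123
Area = |Σ|/2 = 61.5.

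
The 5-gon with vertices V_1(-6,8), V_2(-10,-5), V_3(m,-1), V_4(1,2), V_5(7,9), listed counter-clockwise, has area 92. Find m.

The doubled signed area Σ (x_i y_{i+1} − x_{i+1} y_i) is linear in m.
With m=0 it equals 226; the coefficient of m is 7 (from the two edges through V_3).
So 7·m + 226 = 2·92 = 184 ⇒ m = -6.

-6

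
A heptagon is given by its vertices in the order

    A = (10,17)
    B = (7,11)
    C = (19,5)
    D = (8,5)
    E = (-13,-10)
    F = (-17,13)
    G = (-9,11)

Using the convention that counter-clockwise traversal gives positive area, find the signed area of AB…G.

Apply the shoelace (surveyor's) formula: 2A = Σ (x_i·y_{i+1} − x_{i+1}·y_i), indices taken mod 7.
Σ = (-9) + (-174) + (55) + (-15) + (-339) + (-70) + (-263) = -815
Signed area = Σ/2 = -407.5 (negative ⇒ clockwise traversal).

-407.5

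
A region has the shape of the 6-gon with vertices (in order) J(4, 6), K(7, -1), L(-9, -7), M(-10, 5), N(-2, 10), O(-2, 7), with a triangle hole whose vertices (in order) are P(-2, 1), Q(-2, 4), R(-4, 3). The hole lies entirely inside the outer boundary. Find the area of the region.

Outer boundary:
Apply the shoelace formula: 2A = Σ (x_i·y_{i+1} − x_{i+1}·y_i), indices taken mod 6.
Σ = (-46) + (-58) + (-115) + (-90) + (6) + (-40) = -343
Area = |Σ|/2 = 171.5.
Hole:
Apply the shoelace (surveyor's) formula: 2A = Σ (x_i·y_{i+1} − x_{i+1}·y_i), indices taken mod 3.
Cross-terms: -6, 10, 2  ⇒  Σ = 6
Area = |Σ|/2 = 3.
Net area = 171.5 − 3 = 168.5.

168.5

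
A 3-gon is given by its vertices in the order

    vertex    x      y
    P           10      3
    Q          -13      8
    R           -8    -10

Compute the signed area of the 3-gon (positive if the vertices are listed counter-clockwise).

Apply Gauss's area formula: 2A = Σ (x_i·y_{i+1} − x_{i+1}·y_i), indices taken mod 3.
Σ = (119) + (194) + (76) = 389
Signed area = Σ/2 = 194.5 (positive ⇒ counter-clockwise traversal).

194.5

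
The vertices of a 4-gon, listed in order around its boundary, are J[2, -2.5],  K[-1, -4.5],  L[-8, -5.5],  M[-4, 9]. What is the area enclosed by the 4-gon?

72

Apply the shoelace formula: 2A = Σ (x_i·y_{i+1} − x_{i+1}·y_i), indices taken mod 4.
Σ = (-11.5) + (-30.5) + (-94) + (-8) = -144
Area = |Σ|/2 = 72.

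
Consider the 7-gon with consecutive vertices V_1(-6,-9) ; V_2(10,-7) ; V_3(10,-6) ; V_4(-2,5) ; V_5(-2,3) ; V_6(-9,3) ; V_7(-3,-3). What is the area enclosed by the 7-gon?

125

Apply the shoelace formula: 2A = Σ (x_i·y_{i+1} − x_{i+1}·y_i), indices taken mod 7.
Σ = (132) + (10) + (38) + (4) + (21) + (36) + (9) = 250
Area = |Σ|/2 = 125.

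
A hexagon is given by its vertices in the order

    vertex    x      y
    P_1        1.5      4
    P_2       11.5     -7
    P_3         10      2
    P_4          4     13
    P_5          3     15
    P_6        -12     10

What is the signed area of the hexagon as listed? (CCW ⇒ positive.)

163.25

Apply Gauss's area formula: 2A = Σ (x_i·y_{i+1} − x_{i+1}·y_i), indices taken mod 6.
Σ = (-56.5) + (93) + (122) + (21) + (210) + (-63) = 326.5
Signed area = Σ/2 = 163.25 (positive ⇒ counter-clockwise traversal).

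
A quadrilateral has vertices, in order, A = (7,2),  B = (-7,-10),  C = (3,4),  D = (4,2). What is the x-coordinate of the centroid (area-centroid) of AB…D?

24/35

Apply Gauss's area formula. First the cross-terms c_i = x_i·y_{i+1} − x_{i+1}·y_i:
  -56, 2, -10, -6  ⇒  2A = -70, A = -35.
Then Σ (x_i + x_{i+1})·c_i = -144, so x̄ = -144 / (6·(-35)) = 24/35.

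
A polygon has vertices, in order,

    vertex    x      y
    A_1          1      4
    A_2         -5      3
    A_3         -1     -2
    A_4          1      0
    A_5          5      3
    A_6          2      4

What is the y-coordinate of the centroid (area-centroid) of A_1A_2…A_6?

Apply Gauss's area formula. First the cross-terms c_i = x_i·y_{i+1} − x_{i+1}·y_i:
  23, 13, 2, 3, 14, 4  ⇒  2A = 59, A = 29.5.
Then Σ (y_i + y_{i+1})·c_i = 309, so ȳ = 309 / (6·29.5) = 103/59.

103/59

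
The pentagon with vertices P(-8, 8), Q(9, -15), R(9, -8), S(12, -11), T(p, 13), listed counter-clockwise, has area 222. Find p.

Write out the shoelace sum; only the two edges meeting at T involve p:
2·Area = [(12·13 − p·(-11)) + (p·8 − (-8)·13)] + 108
       = 19·p + 368 = 444
⇒ p = 4.

4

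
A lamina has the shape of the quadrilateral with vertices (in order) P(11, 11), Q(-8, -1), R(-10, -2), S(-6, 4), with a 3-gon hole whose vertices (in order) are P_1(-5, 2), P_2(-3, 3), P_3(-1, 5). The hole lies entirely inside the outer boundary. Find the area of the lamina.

Outer boundary:
Apply the shoelace (surveyor's) formula: 2A = Σ (x_i·y_{i+1} − x_{i+1}·y_i), indices taken mod 4.
P→Q: (11)(-1) − (-8)(11) = 77
Q→R: (-8)(-2) − (-10)(-1) = 6
R→S: (-10)(4) − (-6)(-2) = -52
S→P: (-6)(11) − (11)(4) = -110
Σ = -79
Area = |Σ|/2 = 39.5.
Hole:
Σ = (-9) + (-12) + (23) = 2
Area = |Σ|/2 = 1.
Net area = 39.5 − 1 = 38.5.

38.5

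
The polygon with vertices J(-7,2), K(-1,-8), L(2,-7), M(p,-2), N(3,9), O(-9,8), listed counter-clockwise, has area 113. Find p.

0

Write out the shoelace sum; only the two edges meeting at M involve p:
2·Area = [(2·(-2) − p·(-7)) + (p·9 − 3·(-2))] + 224
       = 16·p + 226 = 226
⇒ p = 0.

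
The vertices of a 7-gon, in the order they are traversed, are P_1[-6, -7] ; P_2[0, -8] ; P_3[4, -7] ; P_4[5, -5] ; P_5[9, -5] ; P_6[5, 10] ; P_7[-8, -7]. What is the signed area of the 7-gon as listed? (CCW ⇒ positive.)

Apply the shoelace formula: 2A = Σ (x_i·y_{i+1} − x_{i+1}·y_i), indices taken mod 7.
P_1→P_2: (-6)(-8) − (0)(-7) = 48
P_2→P_3: (0)(-7) − (4)(-8) = 32
P_3→P_4: (4)(-5) − (5)(-7) = 15
P_4→P_5: (5)(-5) − (9)(-5) = 20
P_5→P_6: (9)(10) − (5)(-5) = 115
P_6→P_7: (5)(-7) − (-8)(10) = 45
P_7→P_1: (-8)(-7) − (-6)(-7) = 14
Σ = 289
Signed area = Σ/2 = 144.5 (positive ⇒ counter-clockwise traversal).

144.5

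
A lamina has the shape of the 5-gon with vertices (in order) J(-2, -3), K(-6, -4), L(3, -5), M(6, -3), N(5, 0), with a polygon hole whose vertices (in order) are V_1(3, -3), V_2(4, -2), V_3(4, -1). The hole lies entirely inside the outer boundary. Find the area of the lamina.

26

Outer boundary:
Apply the shoelace formula: 2A = Σ (x_i·y_{i+1} − x_{i+1}·y_i), indices taken mod 5.
J→K: (-2)(-4) − (-6)(-3) = -10
K→L: (-6)(-5) − (3)(-4) = 42
L→M: (3)(-3) − (6)(-5) = 21
M→N: (6)(0) − (5)(-3) = 15
N→J: (5)(-3) − (-2)(0) = -15
Σ = 53
Area = |Σ|/2 = 26.5.
Hole:
V_1→V_2: (3)(-2) − (4)(-3) = 6
V_2→V_3: (4)(-1) − (4)(-2) = 4
V_3→V_1: (4)(-3) − (3)(-1) = -9
Σ = 1
Area = |Σ|/2 = 0.5.
Net area = 26.5 − 0.5 = 26.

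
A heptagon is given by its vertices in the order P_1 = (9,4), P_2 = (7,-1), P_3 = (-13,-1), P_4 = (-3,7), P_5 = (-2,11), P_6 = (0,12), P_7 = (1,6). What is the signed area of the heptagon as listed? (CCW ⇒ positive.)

-128

Apply the surveyor's formula: 2A = Σ (x_i·y_{i+1} − x_{i+1}·y_i), indices taken mod 7.
Σ = (-37) + (-20) + (-94) + (-19) + (-24) + (-12) + (-50) = -256
Signed area = Σ/2 = -128 (negative ⇒ clockwise traversal).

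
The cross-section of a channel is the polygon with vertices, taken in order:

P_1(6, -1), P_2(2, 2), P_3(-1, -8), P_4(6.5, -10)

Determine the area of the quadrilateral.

57.75

Apply the shoelace formula: 2A = Σ (x_i·y_{i+1} − x_{i+1}·y_i), indices taken mod 4.
Cross-terms: 14, -14, 62, 53.5  ⇒  Σ = 115.5
Area = |Σ|/2 = 57.75.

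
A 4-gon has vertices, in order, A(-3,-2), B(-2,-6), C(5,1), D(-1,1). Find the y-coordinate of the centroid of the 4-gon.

Apply the shoelace (surveyor's) formula. First the cross-terms c_i = x_i·y_{i+1} − x_{i+1}·y_i:
  14, 28, 6, 5  ⇒  2A = 53, A = 26.5.
Then Σ (y_i + y_{i+1})·c_i = -245, so ȳ = -245 / (6·26.5) = -245/159.

-245/159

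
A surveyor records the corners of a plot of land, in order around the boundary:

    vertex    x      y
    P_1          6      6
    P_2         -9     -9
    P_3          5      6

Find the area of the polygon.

7.5

Cross-terms: 0, -9, -6  ⇒  Σ = -15
Area = |Σ|/2 = 7.5.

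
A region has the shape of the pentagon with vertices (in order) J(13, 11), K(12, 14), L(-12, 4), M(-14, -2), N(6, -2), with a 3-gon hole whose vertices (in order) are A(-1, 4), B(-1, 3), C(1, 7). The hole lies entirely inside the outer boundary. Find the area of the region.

238

Outer boundary:
Apply the surveyor's formula: 2A = Σ (x_i·y_{i+1} − x_{i+1}·y_i), indices taken mod 5.
J→K: (13)(14) − (12)(11) = 50
K→L: (12)(4) − (-12)(14) = 216
L→M: (-12)(-2) − (-14)(4) = 80
M→N: (-14)(-2) − (6)(-2) = 40
N→J: (6)(11) − (13)(-2) = 92
Σ = 478
Area = |Σ|/2 = 239.
Hole:
Σ = (1) + (-10) + (11) = 2
Area = |Σ|/2 = 1.
Net area = 239 − 1 = 238.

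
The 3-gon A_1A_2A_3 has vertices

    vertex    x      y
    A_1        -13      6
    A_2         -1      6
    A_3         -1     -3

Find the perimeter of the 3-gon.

36

|A_1A_2| = √((12)² + (0)²) = √144 = 12
|A_2A_3| = √((0)² + (-9)²) = √81 = 9
|A_3A_1| = √((-12)² + (9)²) = √225 = 15
Perimeter = 12 + 9 + 15 = 36.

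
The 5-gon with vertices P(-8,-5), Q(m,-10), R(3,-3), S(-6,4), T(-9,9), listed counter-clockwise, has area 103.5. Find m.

2

Write out the shoelace sum; only the two edges meeting at Q involve m:
2·Area = [((-8)·(-10) − m·(-5)) + (m·(-3) − 3·(-10))] + 93
       = 2·m + 203 = 207
⇒ m = 2.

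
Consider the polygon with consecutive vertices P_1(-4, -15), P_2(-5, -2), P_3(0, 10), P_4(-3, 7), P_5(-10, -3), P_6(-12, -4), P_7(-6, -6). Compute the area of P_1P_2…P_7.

Apply the shoelace (surveyor's) formula: 2A = Σ (x_i·y_{i+1} − x_{i+1}·y_i), indices taken mod 7.
Σ = (-67) + (-50) + (30) + (79) + (4) + (48) + (66) = 110
Area = |Σ|/2 = 55.

55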